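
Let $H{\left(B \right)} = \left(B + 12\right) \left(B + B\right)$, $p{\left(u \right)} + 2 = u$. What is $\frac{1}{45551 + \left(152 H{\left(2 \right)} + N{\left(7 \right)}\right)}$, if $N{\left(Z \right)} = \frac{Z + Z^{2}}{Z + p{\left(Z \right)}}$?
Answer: $\frac{3}{162203} \approx 1.8495 \cdot 10^{-5}$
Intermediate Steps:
$p{\left(u \right)} = -2 + u$
$H{\left(B \right)} = 2 B \left(12 + B\right)$ ($H{\left(B \right)} = \left(12 + B\right) 2 B = 2 B \left(12 + B\right)$)
$N{\left(Z \right)} = \frac{Z + Z^{2}}{-2 + 2 Z}$ ($N{\left(Z \right)} = \frac{Z + Z^{2}}{Z + \left(-2 + Z\right)} = \frac{Z + Z^{2}}{-2 + 2 Z}$)
$\frac{1}{45551 + \left(152 H{\left(2 \right)} + N{\left(7 \right)}\right)} = \frac{1}{45551 + \left(152 \cdot 2 \cdot 2 \left(12 + 2\right) + \frac{1}{2} \cdot 7 \frac{1}{-1 + 7} \left(1 + 7\right)\right)} = \frac{1}{45551 + \left(152 \cdot 2 \cdot 2 \cdot 14 + \frac{1}{2} \cdot 7 \cdot \frac{1}{6} \cdot 8\right)} = \frac{1}{45551 + \left(152 \cdot 56 + \frac{1}{2} \cdot 7 \cdot \frac{1}{6} \cdot 8\right)} = \frac{1}{45551 + \left(8512 + \frac{14}{3}\right)} = \frac{1}{45551 + \frac{25550}{3}} = \frac{1}{\frac{162203}{3}} = \frac{3}{162203}$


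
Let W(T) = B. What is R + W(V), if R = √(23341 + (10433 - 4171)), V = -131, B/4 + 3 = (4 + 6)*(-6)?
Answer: -252 + √29603 ≈ -79.945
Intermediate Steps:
B = -252 (B = -12 + 4*((4 + 6)*(-6)) = -12 + 4*(10*(-6)) = -12 + 4*(-60) = -12 - 240 = -252)
W(T) = -252
R = √29603 (R = √(23341 + 6262) = √29603 ≈ 172.06)
R + W(V) = √29603 - 252 = -252 + √29603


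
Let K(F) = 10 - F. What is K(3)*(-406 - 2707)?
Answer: -21791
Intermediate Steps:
K(3)*(-406 - 2707) = (10 - 1*3)*(-406 - 2707) = (10 - 3)*(-3113) = 7*(-3113) = -21791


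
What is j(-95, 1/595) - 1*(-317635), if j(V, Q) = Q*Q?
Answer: 112450730876/354025 ≈ 3.1764e+5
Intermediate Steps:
j(V, Q) = Q²
j(-95, 1/595) - 1*(-317635) = (1/595)² - 1*(-317635) = (1/595)² + 317635 = 1/354025 + 317635 = 112450730876/354025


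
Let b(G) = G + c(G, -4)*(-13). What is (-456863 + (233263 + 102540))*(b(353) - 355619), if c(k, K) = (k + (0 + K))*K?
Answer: 40811505080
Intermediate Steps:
c(k, K) = K*(K + k) (c(k, K) = (k + K)*K = (K + k)*K = K*(K + k))
b(G) = -208 + 53*G (b(G) = G - 4*(-4 + G)*(-13) = G + (16 - 4*G)*(-13) = G + (-208 + 52*G) = -208 + 53*G)
(-456863 + (233263 + 102540))*(b(353) - 355619) = (-456863 + (233263 + 102540))*((-208 + 53*353) - 355619) = (-456863 + 335803)*((-208 + 18709) - 355619) = -121060*(18501 - 355619) = -121060*(-337118) = 40811505080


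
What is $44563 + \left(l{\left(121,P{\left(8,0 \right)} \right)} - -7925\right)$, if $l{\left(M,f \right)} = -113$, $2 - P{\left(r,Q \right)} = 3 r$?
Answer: $52375$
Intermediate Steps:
$P{\left(r,Q \right)} = 2 - 3 r$
$44563 + \left(l{\left(121,P{\left(8,0 \right)} \right)} - -7925\right) = 44563 - -7812 = 44563 + \left(-113 + 7925\right) = 44563 + 7812 = 52375$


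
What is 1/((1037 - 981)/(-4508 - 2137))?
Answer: -6645/56 ≈ -118.66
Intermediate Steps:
1/((1037 - 981)/(-4508 - 2137)) = 1/(56/(-6645)) = 1/(56*(-1/6645)) = 1/(-56/6645) = -6645/56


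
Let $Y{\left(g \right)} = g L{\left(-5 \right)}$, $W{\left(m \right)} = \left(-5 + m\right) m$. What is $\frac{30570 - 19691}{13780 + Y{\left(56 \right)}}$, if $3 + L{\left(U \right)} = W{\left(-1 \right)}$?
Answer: $\frac{989}{1268} \approx 0.77997$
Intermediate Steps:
$W{\left(m \right)} = m \left(-5 + m\right)$
$L{\left(U \right)} = 3$ ($L{\left(U \right)} = -3 - \left(-5 - 1\right) = -3 - -6 = -3 + 6 = 3$)
$Y{\left(g \right)} = 3 g$ ($Y{\left(g \right)} = g 3 = 3 g$)
$\frac{30570 - 19691}{13780 + Y{\left(56 \right)}} = \frac{30570 - 19691}{13780 + 3 \cdot 56} = \frac{10879}{13780 + 168} = \frac{10879}{13948} = 10879 \cdot \frac{1}{13948} = \frac{989}{1268}$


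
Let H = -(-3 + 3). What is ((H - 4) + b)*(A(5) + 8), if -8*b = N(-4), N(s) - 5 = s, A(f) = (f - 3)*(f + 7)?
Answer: -132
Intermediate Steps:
A(f) = (-3 + f)*(7 + f)
N(s) = 5 + s
b = -⅛ (b = -(5 - 4)/8 = -⅛*1 = -⅛ ≈ -0.12500)
H = 0 (H = -1*0 = 0)
((H - 4) + b)*(A(5) + 8) = ((0 - 4) - ⅛)*((-21 + 5² + 4*5) + 8) = (-4 - ⅛)*((-21 + 25 + 20) + 8) = -33*(24 + 8)/8 = -33/8*32 = -132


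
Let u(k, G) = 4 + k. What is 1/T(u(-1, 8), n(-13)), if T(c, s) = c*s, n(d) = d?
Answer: -1/39 ≈ -0.025641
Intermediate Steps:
1/T(u(-1, 8), n(-13)) = 1/((4 - 1)*(-13)) = 1/(3*(-13)) = 1/(-39) = -1/39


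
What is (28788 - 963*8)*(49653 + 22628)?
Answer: 1523972604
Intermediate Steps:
(28788 - 963*8)*(49653 + 22628) = (28788 - 7704)*72281 = 21084*72281 = 1523972604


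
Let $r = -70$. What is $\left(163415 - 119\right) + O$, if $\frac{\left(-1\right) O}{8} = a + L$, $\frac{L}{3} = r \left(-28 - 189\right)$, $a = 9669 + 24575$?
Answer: $-475216$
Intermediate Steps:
$a = 34244$
$L = 45570$ ($L = 3 \left(- 70 \left(-28 - 189\right)\right) = 3 \left(\left(-70\right) \left(-217\right)\right) = 3 \cdot 15190 = 45570$)
$O = -638512$ ($O = - 8 \left(34244 + 45570\right) = \left(-8\right) 79814 = -638512$)
$\left(163415 - 119\right) + O = \left(163415 - 119\right) - 638512 = 163296 - 638512 = -475216$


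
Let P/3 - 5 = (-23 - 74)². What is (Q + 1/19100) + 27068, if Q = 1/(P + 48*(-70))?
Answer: 6431982092791/237623100 ≈ 27068.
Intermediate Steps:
P = 28242 (P = 15 + 3*(-23 - 74)² = 15 + 3*(-97)² = 15 + 3*9409 = 15 + 28227 = 28242)
Q = 1/24882 (Q = 1/(28242 + 48*(-70)) = 1/(28242 - 3360) = 1/24882 ≈ 4.0190e-5)
(Q + 1/19100) + 27068 = (1/24882 + 1/19100) + 27068 = 21991/237623100 + 27068 = 6431982092791/237623100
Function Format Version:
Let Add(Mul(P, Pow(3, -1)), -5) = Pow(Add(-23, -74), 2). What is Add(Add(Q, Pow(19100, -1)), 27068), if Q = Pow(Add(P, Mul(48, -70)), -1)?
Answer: Rational(6431982092791, 237623100) ≈ 27068.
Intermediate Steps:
P = 28242 (P = Add(15, Mul(3, Pow(Add(-23, -74), 2))) = Add(15, Mul(3, Pow(-97, 2))) = Add(15, Mul(3, 9409)) = Add(15, 28227) = 28242)
Q = Rational(1, 24882) (Q = Pow(Add(28242, Mul(48, -70)), -1) = Pow(Add(28242, -3360), -1) = Pow(24882, -1) = Rational(1, 24882) ≈ 4.0190e-5)
Add(Add(Q, Pow(19100, -1)), 27068) = Add(Add(Rational(1, 24882), Pow(19100, -1)), 27068) = Add(Add(Rational(1, 24882), Rational(1, 19100)), 27068) = Add(Rational(21991, 237623100), 27068) = Rational(6431982092791, 237623100)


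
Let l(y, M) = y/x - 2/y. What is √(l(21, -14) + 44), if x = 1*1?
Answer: √28623/21 ≈ 8.0564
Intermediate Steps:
x = 1
l(y, M) = y - 2/y (l(y, M) = y/1 - 2/y = y*1 - 2/y = y - 2/y)
√(l(21, -14) + 44) = √((21 - 2/21) + 44) = √(439/21 + 44) = √(1363/21) = √28623/21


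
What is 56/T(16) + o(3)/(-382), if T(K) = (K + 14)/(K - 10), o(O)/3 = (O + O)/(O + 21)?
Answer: 85553/7640 ≈ 11.198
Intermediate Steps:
o(O) = 6*O/(21 + O) (o(O) = 3*((O + O)/(O + 21)) = 3*((2*O)/(21 + O)) = 3*(2*O/(21 + O)) = 6*O/(21 + O))
T(K) = (14 + K)/(-10 + K)
56/T(16) + o(3)/(-382) = 56/(((14 + 16)/(-10 + 16))) + (6*3/(21 + 3))/(-382) = 56/((30/6)) + (6*3/24)*(-1/382) = 56/(((⅙)*30)) + (6*3*(1/24))*(-1/382) = 56/5 + (¾)*(-1/382) = 56*(⅕) - 3/1528 = 56/5 - 3/1528 = 85553/7640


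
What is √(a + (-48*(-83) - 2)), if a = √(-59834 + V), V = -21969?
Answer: √(3982 + I*√81803) ≈ 63.144 + 2.2648*I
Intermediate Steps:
a = I*√81803 (a = √(-59834 - 21969) = √(-81803) = I*√81803 ≈ 286.01*I)
√(a + (-48*(-83) - 2)) = √(I*√81803 + (-48*(-83) - 2)) = √(I*√81803 + (3984 - 2)) = √(I*√81803 + 3982) = √(3982 + I*√81803)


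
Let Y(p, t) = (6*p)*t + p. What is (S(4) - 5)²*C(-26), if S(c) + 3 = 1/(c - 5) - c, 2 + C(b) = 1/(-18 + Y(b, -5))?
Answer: -248599/736 ≈ -337.77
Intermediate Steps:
Y(p, t) = p + 6*p*t (Y(p, t) = 6*p*t + p = p + 6*p*t)
C(b) = -2 + 1/(-18 - 29*b) (C(b) = -2 + 1/(-18 + b*(1 + 6*(-5))) = -2 + 1/(-18 + b*(1 - 30)) = -2 + 1/(-18 + b*(-29)) = -2 + 1/(-18 - 29*b))
S(c) = -3 + 1/(-5 + c) - c (S(c) = -3 + (1/(c - 5) - c) = -3 + (1/(-5 + c) - c) = -3 + 1/(-5 + c) - c)
(S(4) - 5)²*C(-26) = ((16 - 1*4² + 2*4)/(-5 + 4) - 5)²*((-37 - 58*(-26))/(18 + 29*(-26))) = ((16 - 1*16 + 8)/(-1) - 5)²*((-37 + 1508)/(18 - 754)) = (-(16 - 16 + 8) - 5)²*(1471/(-736)) = (-1*8 - 5)²*(-1/736*1471) = (-8 - 5)²*(-1471/736) = (-13)²*(-1471/736) = 169*(-1471/736) = -248599/736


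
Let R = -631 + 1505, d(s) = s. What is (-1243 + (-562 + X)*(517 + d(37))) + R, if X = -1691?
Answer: -1248531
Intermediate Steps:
R = 874
(-1243 + (-562 + X)*(517 + d(37))) + R = (-1243 + (-562 - 1691)*(517 + 37)) + 874 = (-1243 - 2253*554) + 874 = (-1243 - 1248162) + 874 = -1249405 + 874 = -1248531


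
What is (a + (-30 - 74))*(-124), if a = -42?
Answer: 18104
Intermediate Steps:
(a + (-30 - 74))*(-124) = (-42 + (-30 - 74))*(-124) = (-42 - 104)*(-124) = -146*(-124) = 18104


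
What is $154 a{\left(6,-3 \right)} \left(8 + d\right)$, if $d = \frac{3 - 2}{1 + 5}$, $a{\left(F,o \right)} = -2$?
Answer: $- \frac{7546}{3} \approx -2515.3$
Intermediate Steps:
$d = \frac{1}{6}$ ($d = 1 \cdot \frac{1}{6} = \frac{1}{6} \approx 0.16667$)
$154 a{\left(6,-3 \right)} \left(8 + d\right) = 154 \left(- 2 \left(8 + \frac{1}{6}\right)\right) = 154 \left(\left(-2\right) \frac{49}{6}\right) = 154 \left(- \frac{49}{3}\right) = - \frac{7546}{3}$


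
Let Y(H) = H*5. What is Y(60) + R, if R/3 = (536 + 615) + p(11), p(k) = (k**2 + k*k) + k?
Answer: 4512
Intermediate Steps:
p(k) = k + 2*k**2 (p(k) = (k**2 + k**2) + k = 2*k**2 + k = k + 2*k**2)
Y(H) = 5*H
R = 4212 (R = 3*((536 + 615) + 11*(1 + 2*11)) = 3*(1151 + 11*(1 + 22)) = 3*(1151 + 11*23) = 3*(1151 + 253) = 3*1404 = 4212)
Y(60) + R = 5*60 + 4212 = 300 + 4212 = 4512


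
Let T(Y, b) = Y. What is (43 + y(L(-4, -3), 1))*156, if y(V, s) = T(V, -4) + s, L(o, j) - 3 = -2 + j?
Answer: 6552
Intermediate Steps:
L(o, j) = 1 + j (L(o, j) = 3 + (-2 + j) = 1 + j)
y(V, s) = V + s
(43 + y(L(-4, -3), 1))*156 = (43 + ((1 - 3) + 1))*156 = (43 + (-2 + 1))*156 = (43 - 1)*156 = 42*156 = 6552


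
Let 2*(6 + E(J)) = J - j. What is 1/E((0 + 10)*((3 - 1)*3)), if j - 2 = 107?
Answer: -2/61 ≈ -0.032787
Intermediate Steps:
j = 109 (j = 2 + 107 = 109)
E(J) = -121/2 + J/2 (E(J) = -6 + (J - 1*109)/2 = -6 + (J - 109)/2 = -6 + (-109 + J)/2 = -6 + (-109/2 + J/2) = -121/2 + J/2)
1/E((0 + 10)*((3 - 1)*3)) = 1/(-121/2 + ((0 + 10)*((3 - 1)*3))/2) = 1/(-121/2 + (10*(2*3))/2) = 1/(-121/2 + (10*6)/2) = 1/(-121/2 + (½)*60) = 1/(-121/2 + 30) = 1/(-61/2) = -2/61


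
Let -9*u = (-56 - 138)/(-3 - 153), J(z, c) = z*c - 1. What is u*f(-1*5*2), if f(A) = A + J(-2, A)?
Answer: -97/78 ≈ -1.2436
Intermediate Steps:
J(z, c) = -1 + c*z (J(z, c) = c*z - 1 = -1 + c*z)
u = -97/702 (u = -(-56 - 138)/(9*(-3 - 153)) = -(-194)/(9*(-156)) = -(-194)*(-1)/(9*156) = -1/9*97/78 = -97/702 ≈ -0.13818)
f(A) = -1 - A (f(A) = A + (-1 + A*(-2)) = A + (-1 - 2*A) = -1 - A)
u*f(-1*5*2) = -97*(-1 - (-1*5)*2)/702 = -97*(-1 - (-5)*2)/702 = -97*(-1 - 1*(-10))/702 = -97*(-1 + 10)/702 = -97/702*9 = -97/78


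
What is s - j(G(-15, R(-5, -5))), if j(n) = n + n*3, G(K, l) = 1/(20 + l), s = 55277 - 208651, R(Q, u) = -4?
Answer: -613497/4 ≈ -1.5337e+5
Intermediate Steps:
s = -153374
j(n) = 4*n (j(n) = n + 3*n = 4*n)
s - j(G(-15, R(-5, -5))) = -153374 - 4/(20 - 4) = -153374 - 4/16 = -153374 - 1*1/4 = -153374 - 1/4 = -613497/4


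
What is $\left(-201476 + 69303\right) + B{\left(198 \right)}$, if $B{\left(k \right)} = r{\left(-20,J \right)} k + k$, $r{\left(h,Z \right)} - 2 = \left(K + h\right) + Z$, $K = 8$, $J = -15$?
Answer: $-136925$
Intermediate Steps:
$r{\left(h,Z \right)} = 10 + Z + h$ ($r{\left(h,Z \right)} = 2 + \left(\left(8 + h\right) + Z\right) = 2 + \left(8 + Z + h\right) = 10 + Z + h$)
$B{\left(k \right)} = - 24 k$ ($B{\left(k \right)} = \left(10 - 15 - 20\right) k + k = - 25 k + k = - 24 k$)
$\left(-201476 + 69303\right) + B{\left(198 \right)} = \left(-201476 + 69303\right) - 4752 = -132173 - 4752 = -136925$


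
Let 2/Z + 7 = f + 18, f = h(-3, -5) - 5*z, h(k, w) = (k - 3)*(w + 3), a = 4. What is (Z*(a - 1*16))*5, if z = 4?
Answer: -40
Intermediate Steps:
h(k, w) = (-3 + k)*(3 + w)
f = -8 (f = (-9 - 3*(-5) + 3*(-3) - 3*(-5)) - 5*4 = (-9 + 15 - 9 + 15) - 20 = 12 - 20 = -8)
Z = ⅔ (Z = 2/(-7 + (-8 + 18)) = 2/(-7 + 10) = 2/3 = 2*(⅓) = ⅔ ≈ 0.66667)
(Z*(a - 1*16))*5 = (2*(4 - 1*16)/3)*5 = (2*(4 - 16)/3)*5 = ((⅔)*(-12))*5 = -8*5 = -40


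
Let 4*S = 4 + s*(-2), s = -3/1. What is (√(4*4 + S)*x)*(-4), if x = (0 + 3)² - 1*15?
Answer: 12*√74 ≈ 103.23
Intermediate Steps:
x = -6 (x = 3² - 15 = 9 - 15 = -6)
s = -3 (s = -3*1 = -3)
S = 5/2 (S = (4 - 3*(-2))/4 = (4 + 6)/4 = (¼)*10 = 5/2 ≈ 2.5000)
(√(4*4 + S)*x)*(-4) = (√(4*4 + 5/2)*(-6))*(-4) = (√(16 + 5/2)*(-6))*(-4) = (√(37/2)*(-6))*(-4) = ((√74/2)*(-6))*(-4) = -3*√74*(-4) = 12*√74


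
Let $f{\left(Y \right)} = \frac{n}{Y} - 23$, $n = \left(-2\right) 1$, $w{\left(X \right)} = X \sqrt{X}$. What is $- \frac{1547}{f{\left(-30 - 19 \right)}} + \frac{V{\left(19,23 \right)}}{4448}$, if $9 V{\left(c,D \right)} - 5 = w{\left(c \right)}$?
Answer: $\frac{337172369}{5004000} + \frac{19 \sqrt{19}}{40032} \approx 67.383$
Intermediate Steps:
$w{\left(X \right)} = X^{\frac{3}{2}}$
$V{\left(c,D \right)} = \frac{5}{9} + \frac{c^{\frac{3}{2}}}{9}$
$n = -2$
$f{\left(Y \right)} = -23 - \frac{2}{Y}$ ($f{\left(Y \right)} = - \frac{2}{Y} - 23 = -23 - \frac{2}{Y}$)
$- \frac{1547}{f{\left(-30 - 19 \right)}} + \frac{V{\left(19,23 \right)}}{4448} = - \frac{1547}{-23 - \frac{2}{-30 - 19}} + \frac{\frac{5}{9} + \frac{19^{\frac{3}{2}}}{9}}{4448} = - \frac{1547}{-23 - \frac{2}{-30 - 19}} + \left(\frac{5}{9} + \frac{19 \sqrt{19}}{9}\right) \frac{1}{4448} = - \frac{1547}{-23 - \frac{2}{-49}} + \left(\frac{5}{9} + \frac{19 \sqrt{19}}{9}\right) \frac{1}{4448} = - \frac{1547}{-23 - - \frac{2}{49}} + \left(\frac{5}{40032} + \frac{19 \sqrt{19}}{40032}\right) = - \frac{1547}{-23 + \frac{2}{49}} + \left(\frac{5}{40032} + \frac{19 \sqrt{19}}{40032}\right) = - \frac{1547}{- \frac{1125}{49}} + \left(\frac{5}{40032} + \frac{19 \sqrt{19}}{40032}\right) = \left(-1547\right) \left(- \frac{49}{1125}\right) + \left(\frac{5}{40032} + \frac{19 \sqrt{19}}{40032}\right) = \frac{75803}{1125} + \left(\frac{5}{40032} + \frac{19 \sqrt{19}}{40032}\right) = \frac{337172369}{5004000} + \frac{19 \sqrt{19}}{40032}$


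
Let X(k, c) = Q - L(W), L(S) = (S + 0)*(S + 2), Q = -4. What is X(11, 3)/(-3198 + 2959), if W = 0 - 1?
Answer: 3/239 ≈ 0.012552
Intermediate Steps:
W = -1
L(S) = S*(2 + S)
X(k, c) = -3 (X(k, c) = -4 - (-1)*(2 - 1) = -4 - (-1) = -4 - 1*(-1) = -4 + 1 = -3)
X(11, 3)/(-3198 + 2959) = -3/(-3198 + 2959) = -3/(-239) = -3*(-1/239) = 3/239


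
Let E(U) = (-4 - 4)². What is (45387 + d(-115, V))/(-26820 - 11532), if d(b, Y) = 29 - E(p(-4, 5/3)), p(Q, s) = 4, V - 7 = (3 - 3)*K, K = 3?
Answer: -5669/4794 ≈ -1.1825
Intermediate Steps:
V = 7 (V = 7 + (3 - 3)*3 = 7 + 0*3 = 7 + 0 = 7)
E(U) = 64 (E(U) = (-8)² = 64)
d(b, Y) = -35 (d(b, Y) = 29 - 1*64 = 29 - 64 = -35)
(45387 + d(-115, V))/(-26820 - 11532) = (45387 - 35)/(-26820 - 11532) = 45352/(-38352) = 45352*(-1/38352) = -5669/4794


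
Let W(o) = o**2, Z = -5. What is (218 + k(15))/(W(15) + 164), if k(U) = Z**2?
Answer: 243/389 ≈ 0.62468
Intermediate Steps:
k(U) = 25 (k(U) = (-5)**2 = 25)
(218 + k(15))/(W(15) + 164) = (218 + 25)/(15**2 + 164) = 243/(225 + 164) = 243/389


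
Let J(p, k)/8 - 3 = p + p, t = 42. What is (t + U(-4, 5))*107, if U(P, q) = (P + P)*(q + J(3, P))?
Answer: -61418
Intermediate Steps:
J(p, k) = 24 + 16*p (J(p, k) = 24 + 8*(p + p) = 24 + 8*(2*p) = 24 + 16*p)
U(P, q) = 2*P*(72 + q) (U(P, q) = (P + P)*(q + (24 + 16*3)) = (2*P)*(q + (24 + 48)) = (2*P)*(q + 72) = (2*P)*(72 + q) = 2*P*(72 + q))
(t + U(-4, 5))*107 = (42 + 2*(-4)*(72 + 5))*107 = (42 + 2*(-4)*77)*107 = (42 - 616)*107 = -574*107 = -61418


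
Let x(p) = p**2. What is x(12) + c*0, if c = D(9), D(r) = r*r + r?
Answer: 144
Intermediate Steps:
D(r) = r + r**2 (D(r) = r**2 + r = r + r**2)
c = 90 (c = 9*(1 + 9) = 9*10 = 90)
x(12) + c*0 = 12**2 + 90*0 = 144 + 0 = 144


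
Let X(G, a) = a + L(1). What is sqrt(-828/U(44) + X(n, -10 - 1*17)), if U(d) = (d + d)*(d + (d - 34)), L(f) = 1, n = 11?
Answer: I*sqrt(114015)/66 ≈ 5.1161*I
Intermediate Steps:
X(G, a) = 1 + a (X(G, a) = a + 1 = 1 + a)
U(d) = 2*d*(-34 + 2*d) (U(d) = (2*d)*(d + (-34 + d)) = (2*d)*(-34 + 2*d) = 2*d*(-34 + 2*d))
sqrt(-828/U(44) + X(n, -10 - 1*17)) = sqrt(-828*1/(176*(-17 + 44)) + (1 + (-10 - 1*17))) = sqrt(-828/(4*44*27) + (1 + (-10 - 17))) = sqrt(-828/4752 + (1 - 27)) = sqrt(-828*1/4752 - 26) = sqrt(-23/132 - 26) = sqrt(-3455/132) = I*sqrt(114015)/66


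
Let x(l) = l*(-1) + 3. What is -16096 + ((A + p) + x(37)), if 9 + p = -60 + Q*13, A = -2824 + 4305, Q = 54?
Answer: -14016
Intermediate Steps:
A = 1481
x(l) = 3 - l (x(l) = -l + 3 = 3 - l)
p = 633 (p = -9 + (-60 + 54*13) = -9 + (-60 + 702) = -9 + 642 = 633)
-16096 + ((A + p) + x(37)) = -16096 + ((1481 + 633) + (3 - 1*37)) = -16096 + (2114 + (3 - 37)) = -16096 + (2114 - 34) = -16096 + 2080 = -14016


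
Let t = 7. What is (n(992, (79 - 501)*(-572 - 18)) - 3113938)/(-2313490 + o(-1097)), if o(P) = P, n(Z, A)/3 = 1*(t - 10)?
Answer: 3113947/2314587 ≈ 1.3454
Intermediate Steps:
n(Z, A) = -9 (n(Z, A) = 3*(1*(7 - 10)) = 3*(1*(-3)) = 3*(-3) = -9)
(n(992, (79 - 501)*(-572 - 18)) - 3113938)/(-2313490 + o(-1097)) = (-9 - 3113938)/(-2313490 - 1097) = -3113947/(-2314587) = -3113947*(-1/2314587) = 3113947/2314587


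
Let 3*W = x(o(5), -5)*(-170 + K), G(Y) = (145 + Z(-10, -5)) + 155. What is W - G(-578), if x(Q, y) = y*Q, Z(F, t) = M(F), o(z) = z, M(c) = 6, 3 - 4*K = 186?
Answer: 17903/12 ≈ 1491.9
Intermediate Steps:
K = -183/4 (K = ¾ - ¼*186 = ¾ - 93/2 = -183/4 ≈ -45.750)
Z(F, t) = 6
G(Y) = 306 (G(Y) = (145 + 6) + 155 = 151 + 155 = 306)
x(Q, y) = Q*y
W = 21575/12 (W = ((5*(-5))*(-170 - 183/4))/3 = (-25*(-863/4))/3 = (⅓)*(21575/4) = 21575/12 ≈ 1797.9)
W - G(-578) = 21575/12 - 1*306 = 21575/12 - 306 = 17903/12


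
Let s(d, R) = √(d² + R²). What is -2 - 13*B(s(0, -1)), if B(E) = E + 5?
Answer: -80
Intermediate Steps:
s(d, R) = √(R² + d²)
B(E) = 5 + E
-2 - 13*B(s(0, -1)) = -2 - 13*(5 + √((-1)² + 0²)) = -2 - 13*(5 + √(1 + 0)) = -2 - 13*(5 + √1) = -2 - 13*(5 + 1) = -2 - 13*6 = -2 - 78 = -80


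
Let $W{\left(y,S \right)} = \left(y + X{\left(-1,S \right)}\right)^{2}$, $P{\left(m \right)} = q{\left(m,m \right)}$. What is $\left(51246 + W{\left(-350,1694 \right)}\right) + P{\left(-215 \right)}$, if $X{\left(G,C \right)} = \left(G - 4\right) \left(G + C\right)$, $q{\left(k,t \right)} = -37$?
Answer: $77755434$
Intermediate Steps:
$P{\left(m \right)} = -37$
$X{\left(G,C \right)} = \left(-4 + G\right) \left(C + G\right)$
$W{\left(y,S \right)} = \left(5 + y - 5 S\right)^{2}$ ($W{\left(y,S \right)} = \left(y - \left(-4 - 1 + 4 S - S \left(-1\right)\right)\right)^{2} = \left(y + \left(1 - 4 S + 4 - S\right)\right)^{2} = \left(y - \left(-5 + 5 S\right)\right)^{2} = \left(5 + y - 5 S\right)^{2}$)
$\left(51246 + W{\left(-350,1694 \right)}\right) + P{\left(-215 \right)} = \left(51246 + \left(5 - 350 - 8470\right)^{2}\right) - 37 = \left(51246 + \left(-8815\right)^{2}\right) - 37 = \left(51246 + 77704225\right) - 37 = 77755471 - 37 = 77755434$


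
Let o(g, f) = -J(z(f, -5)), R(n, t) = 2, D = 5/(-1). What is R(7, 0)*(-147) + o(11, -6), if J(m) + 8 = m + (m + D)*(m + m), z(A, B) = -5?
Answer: -381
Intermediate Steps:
D = -5 (D = 5*(-1) = -5)
J(m) = -8 + m + 2*m*(-5 + m) (J(m) = -8 + (m + (m - 5)*(m + m)) = -8 + (m + (-5 + m)*(2*m)) = -8 + (m + 2*m*(-5 + m)) = -8 + m + 2*m*(-5 + m))
o(g, f) = -87 (o(g, f) = -(-8 - 9*(-5) + 2*(-5)²) = -(-8 + 45 + 2*25) = -(-8 + 45 + 50) = -1*87 = -87)
R(7, 0)*(-147) + o(11, -6) = 2*(-147) - 87 = -294 - 87 = -381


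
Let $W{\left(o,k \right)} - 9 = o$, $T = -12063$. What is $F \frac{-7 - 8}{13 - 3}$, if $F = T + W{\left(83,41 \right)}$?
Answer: $\frac{35913}{2} \approx 17957.0$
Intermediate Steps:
$W{\left(o,k \right)} = 9 + o$
$F = -11971$ ($F = -12063 + \left(9 + 83\right) = -12063 + 92 = -11971$)
$F \frac{-7 - 8}{13 - 3} = - 11971 \frac{-7 - 8}{13 - 3} = - 11971 \left(- \frac{15}{10}\right) = - 11971 \left(\left(-15\right) \frac{1}{10}\right) = \left(-11971\right) \left(- \frac{3}{2}\right) = \frac{35913}{2}$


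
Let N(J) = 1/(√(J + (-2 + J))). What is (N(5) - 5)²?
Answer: (20 - √2)²/16 ≈ 21.589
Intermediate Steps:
N(J) = (-2 + 2*J)^(-½) (N(J) = 1/(√(-2 + 2*J)) = (-2 + 2*J)^(-½))
(N(5) - 5)² = (√2/(2*√(-1 + 5)) - 5)² = (√2/(2*√4) - 5)² = ((½)*√2*(½) - 5)² = (√2/4 - 5)² = (-5 + √2/4)²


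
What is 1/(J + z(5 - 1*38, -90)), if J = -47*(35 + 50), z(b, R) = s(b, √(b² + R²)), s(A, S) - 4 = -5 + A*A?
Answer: -1/2907 ≈ -0.00034400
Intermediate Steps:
s(A, S) = -1 + A² (s(A, S) = 4 + (-5 + A*A) = 4 + (-5 + A²) = -1 + A²)
z(b, R) = -1 + b²
J = -3995 (J = -47*85 = -3995)
1/(J + z(5 - 1*38, -90)) = 1/(-3995 + (-1 + (5 - 1*38)²)) = 1/(-3995 + (-1 + (5 - 38)²)) = 1/(-3995 + (-1 + (-33)²)) = 1/(-3995 + (-1 + 1089)) = 1/(-3995 + 1088) = 1/(-2907) = -1/2907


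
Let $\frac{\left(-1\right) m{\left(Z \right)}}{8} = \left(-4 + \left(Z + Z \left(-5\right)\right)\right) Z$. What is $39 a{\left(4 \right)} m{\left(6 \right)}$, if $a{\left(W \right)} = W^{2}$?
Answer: $838656$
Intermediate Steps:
$m{\left(Z \right)} = - 8 Z \left(-4 - 4 Z\right)$ ($m{\left(Z \right)} = - 8 \left(-4 + \left(Z + Z \left(-5\right)\right)\right) Z = - 8 \left(-4 + \left(Z - 5 Z\right)\right) Z = - 8 \left(-4 - 4 Z\right) Z = - 8 Z \left(-4 - 4 Z\right)$)
$39 a{\left(4 \right)} m{\left(6 \right)} = 39 \cdot 4^{2} \cdot 32 \cdot 6 \left(1 + 6\right) = 39 \cdot 16 \cdot 32 \cdot 6 \cdot 7 = 624 \cdot 1344 = 838656$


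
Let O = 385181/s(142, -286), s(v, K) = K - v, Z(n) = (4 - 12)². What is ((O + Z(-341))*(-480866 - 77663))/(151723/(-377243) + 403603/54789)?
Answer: 4130354002548743886987/61607884375096 ≈ 6.7043e+7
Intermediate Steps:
Z(n) = 64 (Z(n) = (-8)² = 64)
O = -385181/428 (O = 385181/(-286 - 1*142) = 385181/(-286 - 142) = 385181/(-428) = 385181*(-1/428) = -385181/428 ≈ -899.96)
((O + Z(-341))*(-480866 - 77663))/(151723/(-377243) + 403603/54789) = ((-385181/428 + 64)*(-480866 - 77663))/(151723/(-377243) + 403603/54789) = (-357789/428*(-558529))/(151723*(-1/377243) + 403603*(1/54789)) = 199835532381/(428*(-151723/377243 + 403603/54789)) = 199835532381/(428*(143943655082/20668766727)) = (199835532381/428)*(20668766727/143943655082) = 4130354002548743886987/61607884375096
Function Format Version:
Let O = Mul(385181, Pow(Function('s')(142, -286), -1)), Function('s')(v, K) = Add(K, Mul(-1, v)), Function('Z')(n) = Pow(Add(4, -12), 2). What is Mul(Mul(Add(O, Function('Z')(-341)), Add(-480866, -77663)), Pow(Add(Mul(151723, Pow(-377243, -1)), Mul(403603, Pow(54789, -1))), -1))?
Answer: Rational(4130354002548743886987, 61607884375096) ≈ 6.7043e+7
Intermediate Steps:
Function('Z')(n) = 64 (Function('Z')(n) = Pow(-8, 2) = 64)
O = Rational(-385181, 428) (O = Mul(385181, Pow(Add(-286, Mul(-1, 142)), -1)) = Mul(385181, Pow(Add(-286, -142), -1)) = Mul(385181, Pow(-428, -1)) = Mul(385181, Rational(-1, 428)) = Rational(-385181, 428) ≈ -899.96)
Mul(Mul(Add(O, Function('Z')(-341)), Add(-480866, -77663)), Pow(Add(Mul(151723, Pow(-377243, -1)), Mul(403603, Pow(54789, -1))), -1)) = Mul(Mul(Add(Rational(-385181, 428), 64), Add(-480866, -77663)), Pow(Add(Mul(151723, Pow(-377243, -1)), Mul(403603, Pow(54789, -1))), -1)) = Mul(Mul(Rational(-357789, 428), -558529), Pow(Add(Mul(151723, Rational(-1, 377243)), Mul(403603, Rational(1, 54789))), -1)) = Mul(Rational(199835532381, 428), Pow(Add(Rational(-151723, 377243), Rational(403603, 54789)), -1)) = Mul(Rational(199835532381, 428), Pow(Rational(143943655082, 20668766727), -1)) = Mul(Rational(199835532381, 428), Rational(20668766727, 143943655082)) = Rational(4130354002548743886987, 61607884375096)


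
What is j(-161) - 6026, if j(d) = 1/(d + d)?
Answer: -1940373/322 ≈ -6026.0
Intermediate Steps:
j(d) = 1/(2*d)
j(-161) - 6026 = (½)/(-161) - 6026 = (½)*(-1/161) - 6026 = -1/322 - 6026 = -1940373/322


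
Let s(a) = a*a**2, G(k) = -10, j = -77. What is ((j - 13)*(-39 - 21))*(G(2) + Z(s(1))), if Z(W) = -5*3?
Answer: -135000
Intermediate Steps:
s(a) = a**3
Z(W) = -15
((j - 13)*(-39 - 21))*(G(2) + Z(s(1))) = ((-77 - 13)*(-39 - 21))*(-10 - 15) = -90*(-60)*(-25) = 5400*(-25) = -135000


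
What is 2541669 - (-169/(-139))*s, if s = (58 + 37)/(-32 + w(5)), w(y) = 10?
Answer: 7772439857/3058 ≈ 2.5417e+6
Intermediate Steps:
s = -95/22 (s = (58 + 37)/(-32 + 10) = 95/(-22) = 95*(-1/22) = -95/22 ≈ -4.3182)
2541669 - (-169/(-139))*s = 2541669 - (-169/(-139))*(-95)/22 = 2541669 - (-169*(-1/139))*(-95)/22 = 2541669 - 169*(-95)/(139*22) = 2541669 - 1*(-16055/3058) = 2541669 + 16055/3058 = 7772439857/3058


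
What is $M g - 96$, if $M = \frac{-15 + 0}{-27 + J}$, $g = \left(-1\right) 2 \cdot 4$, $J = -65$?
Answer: $- \frac{2238}{23} \approx -97.304$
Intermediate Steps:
$g = -8$ ($g = \left(-2\right) 4 = -8$)
$M = \frac{15}{92}$ ($M = \frac{-15 + 0}{-27 - 65} = - \frac{15}{-92} = \left(-15\right) \left(- \frac{1}{92}\right) = \frac{15}{92} \approx 0.16304$)
$M g - 96 = \frac{15}{92} \left(-8\right) - 96 = - \frac{30}{23} - 96 = - \frac{2238}{23}$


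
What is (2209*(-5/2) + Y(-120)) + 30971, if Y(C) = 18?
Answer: 50933/2 ≈ 25467.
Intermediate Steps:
(2209*(-5/2) + Y(-120)) + 30971 = (2209*(-5/2) + 18) + 30971 = (-11045/2 + 18) + 30971 = -11009/2 + 30971 = 50933/2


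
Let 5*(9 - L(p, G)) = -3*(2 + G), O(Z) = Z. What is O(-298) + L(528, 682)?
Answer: 607/5 ≈ 121.40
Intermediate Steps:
L(p, G) = 51/5 + 3*G/5 (L(p, G) = 9 - (-3)*(2 + G)/5 = 9 - (-6 - 3*G)/5 = 9 + (6/5 + 3*G/5) = 51/5 + 3*G/5)
O(-298) + L(528, 682) = -298 + (51/5 + (3/5)*682) = -298 + (51/5 + 2046/5) = -298 + 2097/5 = 607/5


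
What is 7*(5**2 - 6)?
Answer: 133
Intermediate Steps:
7*(5**2 - 6) = 7*(25 - 6) = 7*19 = 133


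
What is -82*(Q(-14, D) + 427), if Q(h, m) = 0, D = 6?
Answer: -35014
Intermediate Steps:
-82*(Q(-14, D) + 427) = -82*(0 + 427) = -82*427 = -35014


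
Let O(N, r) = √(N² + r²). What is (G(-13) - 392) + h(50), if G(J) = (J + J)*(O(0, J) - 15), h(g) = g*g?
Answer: 2160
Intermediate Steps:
h(g) = g²
G(J) = 2*J*(-15 + √(J²)) (G(J) = (J + J)*(√(0² + J²) - 15) = (2*J)*(√(0 + J²) - 15) = (2*J)*(√(J²) - 15) = (2*J)*(-15 + √(J²)) = 2*J*(-15 + √(J²)))
(G(-13) - 392) + h(50) = (2*(-13)*(-15 + √((-13)²)) - 392) + 50² = (2*(-13)*(-15 + √169) - 392) + 2500 = (2*(-13)*(-15 + 13) - 392) + 2500 = (2*(-13)*(-2) - 392) + 2500 = (52 - 392) + 2500 = -340 + 2500 = 2160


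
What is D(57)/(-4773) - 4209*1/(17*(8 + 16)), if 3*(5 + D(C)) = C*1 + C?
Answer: -2233669/216376 ≈ -10.323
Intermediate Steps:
D(C) = -5 + 2*C/3 (D(C) = -5 + (C*1 + C)/3 = -5 + (C + C)/3 = -5 + (2*C)/3 = -5 + 2*C/3)
D(57)/(-4773) - 4209*1/(17*(8 + 16)) = (-5 + (2/3)*57)/(-4773) - 4209*1/(17*(8 + 16)) = (-5 + 38)*(-1/4773) - 4209/(24*17) = 33*(-1/4773) - 4209/408 = -11/1591 - 4209*1/408 = -11/1591 - 1403/136 = -2233669/216376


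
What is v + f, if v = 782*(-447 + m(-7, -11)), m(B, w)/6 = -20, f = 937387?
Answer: 493993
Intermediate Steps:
m(B, w) = -120 (m(B, w) = 6*(-20) = -120)
v = -443394 (v = 782*(-447 - 120) = 782*(-567) = -443394)
v + f = -443394 + 937387 = 493993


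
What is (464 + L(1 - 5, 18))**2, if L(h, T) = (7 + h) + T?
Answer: 235225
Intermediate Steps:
L(h, T) = 7 + T + h
(464 + L(1 - 5, 18))**2 = (464 + (7 + 18 + (1 - 5)))**2 = (464 + (7 + 18 - 4))**2 = (464 + 21)**2 = 485**2 = 235225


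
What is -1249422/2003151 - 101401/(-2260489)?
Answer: -28184765299/48689255923 ≈ -0.57887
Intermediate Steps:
-1249422/2003151 - 101401/(-2260489) = -1249422*1/2003151 - 101401*(-1/2260489) = -416474/667717 + 3271/72919 = -28184765299/48689255923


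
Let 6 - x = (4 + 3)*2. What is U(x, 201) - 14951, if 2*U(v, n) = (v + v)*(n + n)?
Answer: -18167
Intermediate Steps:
x = -8 (x = 6 - (4 + 3)*2 = 6 - 7*2 = 6 - 1*14 = 6 - 14 = -8)
U(v, n) = 2*n*v (U(v, n) = ((v + v)*(n + n))/2 = ((2*v)*(2*n))/2 = (4*n*v)/2 = 2*n*v)
U(x, 201) - 14951 = 2*201*(-8) - 14951 = -3216 - 14951 = -18167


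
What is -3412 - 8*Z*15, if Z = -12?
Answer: -1972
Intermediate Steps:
-3412 - 8*Z*15 = -3412 - 8*(-12)*15 = -3412 + 96*15 = -3412 + 1440 = -1972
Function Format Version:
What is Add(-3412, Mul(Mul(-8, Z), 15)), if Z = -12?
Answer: -1972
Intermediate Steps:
Add(-3412, Mul(Mul(-8, Z), 15)) = Add(-3412, Mul(Mul(-8, -12), 15)) = Add(-3412, Mul(96, 15)) = Add(-3412, 1440) = -1972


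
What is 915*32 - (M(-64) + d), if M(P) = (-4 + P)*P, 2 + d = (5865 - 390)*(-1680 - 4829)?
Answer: 35661705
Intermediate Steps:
d = -35636777 (d = -2 + (5865 - 390)*(-1680 - 4829) = -2 + 5475*(-6509) = -2 - 35636775 = -35636777)
M(P) = P*(-4 + P)
915*32 - (M(-64) + d) = 915*32 - (-64*(-4 - 64) - 35636777) = 29280 - (-64*(-68) - 35636777) = 29280 - (4352 - 35636777) = 29280 - 1*(-35632425) = 29280 + 35632425 = 35661705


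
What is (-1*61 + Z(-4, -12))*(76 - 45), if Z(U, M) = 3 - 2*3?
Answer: -1984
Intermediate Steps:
Z(U, M) = -3 (Z(U, M) = 3 - 6 = -3)
(-1*61 + Z(-4, -12))*(76 - 45) = (-1*61 - 3)*(76 - 45) = (-61 - 3)*31 = -64*31 = -1984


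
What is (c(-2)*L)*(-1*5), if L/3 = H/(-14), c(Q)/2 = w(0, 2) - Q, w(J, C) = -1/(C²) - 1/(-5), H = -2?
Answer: -117/14 ≈ -8.3571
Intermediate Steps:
w(J, C) = ⅕ - 1/C² (w(J, C) = -1/C² - 1*(-⅕) = -1/C² + ⅕ = ⅕ - 1/C²)
c(Q) = -⅒ - 2*Q (c(Q) = 2*((⅕ - 1/2²) - Q) = 2*((⅕ - 1*¼) - Q) = 2*((⅕ - ¼) - Q) = 2*(-1/20 - Q) = -⅒ - 2*Q)
L = 3/7 (L = 3*(-2/(-14)) = 3*(-2*(-1/14)) = 3*(⅐) = 3/7 ≈ 0.42857)
(c(-2)*L)*(-1*5) = ((-⅒ - 2*(-2))*(3/7))*(-1*5) = ((-⅒ + 4)*(3/7))*(-5) = ((39/10)*(3/7))*(-5) = (117/70)*(-5) = -117/14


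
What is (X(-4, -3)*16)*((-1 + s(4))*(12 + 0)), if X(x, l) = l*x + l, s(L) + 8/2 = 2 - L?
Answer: -12096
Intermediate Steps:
s(L) = -2 - L (s(L) = -4 + (2 - L) = -2 - L)
X(x, l) = l + l*x
(X(-4, -3)*16)*((-1 + s(4))*(12 + 0)) = (-3*(1 - 4)*16)*((-1 + (-2 - 1*4))*(12 + 0)) = (-3*(-3)*16)*((-1 + (-2 - 4))*12) = (9*16)*((-1 - 6)*12) = 144*(-7*12) = 144*(-84) = -12096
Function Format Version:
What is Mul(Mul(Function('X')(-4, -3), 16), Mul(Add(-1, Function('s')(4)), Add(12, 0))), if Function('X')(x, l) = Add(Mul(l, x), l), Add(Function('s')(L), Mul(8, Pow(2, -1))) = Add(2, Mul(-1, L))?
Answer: -12096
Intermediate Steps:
Function('s')(L) = Add(-2, Mul(-1, L)) (Function('s')(L) = Add(-4, Add(2, Mul(-1, L))) = Add(-2, Mul(-1, L)))
Function('X')(x, l) = Add(l, Mul(l, x))
Mul(Mul(Function('X')(-4, -3), 16), Mul(Add(-1, Function('s')(4)), Add(12, 0))) = Mul(Mul(Mul(-3, Add(1, -4)), 16), Mul(Add(-1, Add(-2, Mul(-1, 4))), Add(12, 0))) = Mul(Mul(Mul(-3, -3), 16), Mul(Add(-1, Add(-2, -4)), 12)) = Mul(Mul(9, 16), Mul(Add(-1, -6), 12)) = Mul(144, Mul(-7, 12)) = Mul(144, -84) = -12096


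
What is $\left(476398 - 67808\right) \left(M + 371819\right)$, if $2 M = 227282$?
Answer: $198354101400$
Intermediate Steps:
$M = 113641$ ($M = \frac{1}{2} \cdot 227282 = 113641$)
$\left(476398 - 67808\right) \left(M + 371819\right) = \left(476398 - 67808\right) \left(113641 + 371819\right) = 408590 \cdot 485460 = 198354101400$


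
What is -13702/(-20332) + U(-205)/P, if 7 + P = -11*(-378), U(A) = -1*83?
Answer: 124863/190946 ≈ 0.65392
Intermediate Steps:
U(A) = -83
P = 4151 (P = -7 - 11*(-378) = -7 + 4158 = 4151)
-13702/(-20332) + U(-205)/P = -13702/(-20332) - 83/4151 = -13702*(-1/20332) - 83*1/4151 = 31/46 - 83/4151 = 124863/190946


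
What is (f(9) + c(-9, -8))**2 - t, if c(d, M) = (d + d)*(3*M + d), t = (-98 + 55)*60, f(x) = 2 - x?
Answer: 347149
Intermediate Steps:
t = -2580 (t = -43*60 = -2580)
c(d, M) = 2*d*(d + 3*M) (c(d, M) = (2*d)*(d + 3*M) = 2*d*(d + 3*M))
(f(9) + c(-9, -8))**2 - t = ((2 - 1*9) + 2*(-9)*(-9 + 3*(-8)))**2 - 1*(-2580) = ((2 - 9) + 2*(-9)*(-9 - 24))**2 + 2580 = (-7 + 2*(-9)*(-33))**2 + 2580 = (-7 + 594)**2 + 2580 = 587**2 + 2580 = 344569 + 2580 = 347149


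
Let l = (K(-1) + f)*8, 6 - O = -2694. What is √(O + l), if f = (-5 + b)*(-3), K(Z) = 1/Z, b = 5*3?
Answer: 2*√613 ≈ 49.518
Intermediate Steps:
O = 2700 (O = 6 - 1*(-2694) = 6 + 2694 = 2700)
b = 15
f = -30 (f = (-5 + 15)*(-3) = 10*(-3) = -30)
l = -248 (l = (1/(-1) - 30)*8 = (-1 - 30)*8 = -31*8 = -248)
√(O + l) = √(2700 - 248) = √2452 = 2*√613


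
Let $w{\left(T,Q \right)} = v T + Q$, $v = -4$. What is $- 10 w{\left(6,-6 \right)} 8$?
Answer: $2400$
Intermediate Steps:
$w{\left(T,Q \right)} = Q - 4 T$ ($w{\left(T,Q \right)} = - 4 T + Q = Q - 4 T$)
$- 10 w{\left(6,-6 \right)} 8 = - 10 \left(-6 - 24\right) 8 = \left(-10\right) \left(-30\right) 8 = 300 \cdot 8 = 2400$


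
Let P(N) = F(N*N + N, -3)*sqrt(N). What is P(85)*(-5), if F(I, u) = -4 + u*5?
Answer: 95*sqrt(85) ≈ 875.86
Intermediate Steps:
F(I, u) = -4 + 5*u
P(N) = -19*sqrt(N) (P(N) = (-4 + 5*(-3))*sqrt(N) = (-4 - 15)*sqrt(N) = -19*sqrt(N))
P(85)*(-5) = -19*sqrt(85)*(-5) = 95*sqrt(85)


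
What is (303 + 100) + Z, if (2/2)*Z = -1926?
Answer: -1523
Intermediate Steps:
Z = -1926
(303 + 100) + Z = (303 + 100) - 1926 = 403 - 1926 = -1523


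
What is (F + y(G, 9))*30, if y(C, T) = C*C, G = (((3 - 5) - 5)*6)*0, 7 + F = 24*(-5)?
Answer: -3810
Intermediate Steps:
F = -127 (F = -7 + 24*(-5) = -7 - 120 = -127)
G = 0 (G = ((-2 - 5)*6)*0 = -7*6*0 = -42*0 = 0)
y(C, T) = C²
(F + y(G, 9))*30 = (-127 + 0²)*30 = (-127 + 0)*30 = -127*30 = -3810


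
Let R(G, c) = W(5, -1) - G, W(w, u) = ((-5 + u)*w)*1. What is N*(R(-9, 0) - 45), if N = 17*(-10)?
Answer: 11220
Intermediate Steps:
W(w, u) = w*(-5 + u) (W(w, u) = (w*(-5 + u))*1 = w*(-5 + u))
R(G, c) = -30 - G (R(G, c) = 5*(-5 - 1) - G = 5*(-6) - G = -30 - G)
N = -170
N*(R(-9, 0) - 45) = -170*((-30 - 1*(-9)) - 45) = -170*((-30 + 9) - 45) = -170*(-21 - 45) = -170*(-66) = 11220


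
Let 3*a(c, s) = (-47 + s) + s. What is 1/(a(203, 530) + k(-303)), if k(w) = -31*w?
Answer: 3/29192 ≈ 0.00010277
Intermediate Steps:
a(c, s) = -47/3 + 2*s/3 (a(c, s) = ((-47 + s) + s)/3 = (-47 + 2*s)/3 = -47/3 + 2*s/3)
1/(a(203, 530) + k(-303)) = 1/((-47/3 + (⅔)*530) - 31*(-303)) = 1/((-47/3 + 1060/3) + 9393) = 1/(1013/3 + 9393) = 1/(29192/3) = 3/29192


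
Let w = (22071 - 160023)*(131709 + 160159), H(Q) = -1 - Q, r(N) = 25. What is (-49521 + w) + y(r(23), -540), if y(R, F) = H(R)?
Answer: -40263823883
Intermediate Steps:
y(R, F) = -1 - R
w = -40263774336 (w = -137952*291868 = -40263774336)
(-49521 + w) + y(r(23), -540) = (-49521 - 40263774336) + (-1 - 1*25) = -40263823857 + (-1 - 25) = -40263823857 - 26 = -40263823883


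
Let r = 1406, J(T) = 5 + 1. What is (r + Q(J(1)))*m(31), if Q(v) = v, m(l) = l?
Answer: 43772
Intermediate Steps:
J(T) = 6
(r + Q(J(1)))*m(31) = (1406 + 6)*31 = 1412*31 = 43772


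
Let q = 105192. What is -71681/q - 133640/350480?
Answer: -37673669/35449704 ≈ -1.0627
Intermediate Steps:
-71681/q - 133640/350480 = -71681/105192 - 133640/350480 = -71681*1/105192 - 133640*1/350480 = -71681/105192 - 257/674 = -37673669/35449704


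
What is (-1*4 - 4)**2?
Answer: 64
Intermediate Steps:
(-1*4 - 4)**2 = (-4 - 4)**2 = (-8)**2 = 64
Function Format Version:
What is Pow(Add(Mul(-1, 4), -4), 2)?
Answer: 64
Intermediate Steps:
Pow(Add(Mul(-1, 4), -4), 2) = Pow(Add(-4, -4), 2) = Pow(-8, 2) = 64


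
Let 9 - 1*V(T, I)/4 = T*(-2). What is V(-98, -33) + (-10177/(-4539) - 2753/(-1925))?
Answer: -6503619508/8737575 ≈ -744.33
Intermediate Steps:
V(T, I) = 36 + 8*T (V(T, I) = 36 - 4*T*(-2) = 36 - (-8)*T = 36 + 8*T)
V(-98, -33) + (-10177/(-4539) - 2753/(-1925)) = (36 + 8*(-98)) + (-10177/(-4539) - 2753/(-1925)) = (36 - 784) + (-10177*(-1/4539) - 2753*(-1/1925)) = -748 + (10177/4539 + 2753/1925) = -748 + 32086592/8737575 = -6503619508/8737575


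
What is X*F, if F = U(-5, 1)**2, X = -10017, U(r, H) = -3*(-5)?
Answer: -2253825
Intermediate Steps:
U(r, H) = 15
F = 225 (F = 15**2 = 225)
X*F = -10017*225 = -2253825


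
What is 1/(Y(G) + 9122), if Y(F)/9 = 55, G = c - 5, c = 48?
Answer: 1/9617 ≈ 0.00010398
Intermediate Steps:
G = 43 (G = 48 - 5 = 43)
Y(F) = 495 (Y(F) = 9*55 = 495)
1/(Y(G) + 9122) = 1/(495 + 9122) = 1/9617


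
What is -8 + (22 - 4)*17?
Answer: 298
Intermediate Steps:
-8 + (22 - 4)*17 = -8 + 18*17 = -8 + 306 = 298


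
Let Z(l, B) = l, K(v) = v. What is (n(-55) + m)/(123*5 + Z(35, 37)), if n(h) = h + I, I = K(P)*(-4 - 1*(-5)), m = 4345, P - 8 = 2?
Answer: 86/13 ≈ 6.6154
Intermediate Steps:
P = 10 (P = 8 + 2 = 10)
I = 10 (I = 10*(-4 - 1*(-5)) = 10*(-4 + 5) = 10*1 = 10)
n(h) = 10 + h (n(h) = h + 10 = 10 + h)
(n(-55) + m)/(123*5 + Z(35, 37)) = ((10 - 55) + 4345)/(123*5 + 35) = (-45 + 4345)/(615 + 35) = 4300/650 = 4300*(1/650) = 86/13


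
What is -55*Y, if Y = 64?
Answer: -3520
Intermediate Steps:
-55*Y = -55*64 = -3520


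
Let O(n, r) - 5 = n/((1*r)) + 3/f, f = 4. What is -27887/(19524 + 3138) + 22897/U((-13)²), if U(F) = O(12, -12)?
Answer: 2075037403/430578 ≈ 4819.2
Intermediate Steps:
O(n, r) = 23/4 + n/r (O(n, r) = 5 + (n/((1*r)) + 3/4) = 5 + (n/r + 3*(¼)) = 5 + (n/r + ¾) = 5 + (¾ + n/r) = 23/4 + n/r)
U(F) = 19/4 (U(F) = 23/4 + 12/(-12) = 23/4 + 12*(-1/12) = 23/4 - 1 = 19/4)
-27887/(19524 + 3138) + 22897/U((-13)²) = -27887/(19524 + 3138) + 22897/(19/4) = -27887/22662 + 22897*(4/19) = -27887*1/22662 + 91588/19 = -27887/22662 + 91588/19 = 2075037403/430578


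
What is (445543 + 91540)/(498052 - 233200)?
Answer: 537083/264852 ≈ 2.0279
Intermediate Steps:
(445543 + 91540)/(498052 - 233200) = 537083/264852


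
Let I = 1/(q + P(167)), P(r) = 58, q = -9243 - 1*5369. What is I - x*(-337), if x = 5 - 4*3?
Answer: -34332887/14554 ≈ -2359.0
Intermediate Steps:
x = -7 (x = 5 - 12 = -7)
q = -14612 (q = -9243 - 5369 = -14612)
I = -1/14554 (I = 1/(-14612 + 58) = 1/(-14554) = -1/14554 ≈ -6.8710e-5)
I - x*(-337) = -1/14554 - (-7)*(-337) = -1/14554 - 1*2359 = -1/14554 - 2359 = -34332887/14554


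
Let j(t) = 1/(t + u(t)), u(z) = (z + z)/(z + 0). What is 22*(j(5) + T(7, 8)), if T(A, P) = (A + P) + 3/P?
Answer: 9559/28 ≈ 341.39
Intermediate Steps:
u(z) = 2 (u(z) = (2*z)/z = 2)
T(A, P) = A + P + 3/P
j(t) = 1/(2 + t) (j(t) = 1/(t + 2) = 1/(2 + t))
22*(j(5) + T(7, 8)) = 22*(1/(2 + 5) + (7 + 8 + 3/8)) = 22*(1/7 + (7 + 8 + 3*(⅛))) = 22*(⅐ + (7 + 8 + 3/8)) = 22*(⅐ + 123/8) = 22*(869/56) = 9559/28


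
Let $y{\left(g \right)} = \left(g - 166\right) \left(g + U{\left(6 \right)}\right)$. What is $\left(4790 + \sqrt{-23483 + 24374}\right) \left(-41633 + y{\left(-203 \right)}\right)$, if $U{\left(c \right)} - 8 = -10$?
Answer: $162917480 + 306108 \sqrt{11} \approx 1.6393 \cdot 10^{8}$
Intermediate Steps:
$U{\left(c \right)} = -2$ ($U{\left(c \right)} = 8 - 10 = -2$)
$y{\left(g \right)} = \left(-166 + g\right) \left(-2 + g\right)$ ($y{\left(g \right)} = \left(g - 166\right) \left(g - 2\right) = \left(-166 + g\right) \left(-2 + g\right)$)
$\left(4790 + \sqrt{-23483 + 24374}\right) \left(-41633 + y{\left(-203 \right)}\right) = \left(4790 + \sqrt{-23483 + 24374}\right) \left(-41633 + \left(332 + \left(-203\right)^{2} - -34104\right)\right) = \left(4790 + \sqrt{891}\right) \left(-41633 + \left(332 + 41209 + 34104\right)\right) = \left(4790 + 9 \sqrt{11}\right) \left(-41633 + 75645\right) = \left(4790 + 9 \sqrt{11}\right) 34012 = 162917480 + 306108 \sqrt{11}$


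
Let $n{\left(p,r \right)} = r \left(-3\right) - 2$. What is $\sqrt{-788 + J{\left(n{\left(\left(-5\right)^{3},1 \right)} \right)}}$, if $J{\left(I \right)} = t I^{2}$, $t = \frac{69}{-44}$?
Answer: $\frac{i \sqrt{400367}}{22} \approx 28.761 i$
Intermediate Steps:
$t = - \frac{69}{44}$ ($t = 69 \left(- \frac{1}{44}\right) = - \frac{69}{44} \approx -1.5682$)
$n{\left(p,r \right)} = -2 - 3 r$ ($n{\left(p,r \right)} = - 3 r - 2 = -2 - 3 r$)
$J{\left(I \right)} = - \frac{69 I^{2}}{44}$
$\sqrt{-788 + J{\left(n{\left(\left(-5\right)^{3},1 \right)} \right)}} = \sqrt{-788 - \frac{69 \left(-2 - 3\right)^{2}}{44}} = \sqrt{-788 - \frac{69 \left(-5\right)^{2}}{44}} = \sqrt{-788 - \frac{1725}{44}} = \sqrt{- \frac{36397}{44}} = \frac{i \sqrt{400367}}{22}$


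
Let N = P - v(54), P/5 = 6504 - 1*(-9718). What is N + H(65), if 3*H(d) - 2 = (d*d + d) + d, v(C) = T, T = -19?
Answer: 247744/3 ≈ 82581.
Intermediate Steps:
v(C) = -19
P = 81110 (P = 5*(6504 - 1*(-9718)) = 5*(6504 + 9718) = 5*16222 = 81110)
H(d) = ⅔ + d²/3 + 2*d/3 (H(d) = ⅔ + ((d*d + d) + d)/3 = ⅔ + ((d² + d) + d)/3 = ⅔ + ((d + d²) + d)/3 = ⅔ + (d² + 2*d)/3 = ⅔ + (d²/3 + 2*d/3) = ⅔ + d²/3 + 2*d/3)
N = 81129 (N = 81110 - 1*(-19) = 81110 + 19 = 81129)
N + H(65) = 81129 + (⅔ + (⅓)*65² + (⅔)*65) = 81129 + (⅔ + (⅓)*4225 + 130/3) = 81129 + (⅔ + 4225/3 + 130/3) = 81129 + 4357/3 = 247744/3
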